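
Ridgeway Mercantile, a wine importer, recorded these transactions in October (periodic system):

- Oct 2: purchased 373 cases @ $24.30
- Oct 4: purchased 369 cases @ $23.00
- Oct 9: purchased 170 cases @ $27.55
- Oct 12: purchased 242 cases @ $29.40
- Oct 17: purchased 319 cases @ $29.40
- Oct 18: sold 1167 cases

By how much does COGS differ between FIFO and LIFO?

FIFO COGS: 373 @ $24.30 + 369 @ $23.00 + 170 @ $27.55 + 242 @ $29.40 + 13 @ $29.40 = $29,731.40
LIFO COGS: 319 @ $29.40 + 242 @ $29.40 + 170 @ $27.55 + 369 @ $23.00 + 67 @ $24.30 = $31,292.00
Difference = |$29,731.40 − $31,292.00| = $1,560.60

$1,560.60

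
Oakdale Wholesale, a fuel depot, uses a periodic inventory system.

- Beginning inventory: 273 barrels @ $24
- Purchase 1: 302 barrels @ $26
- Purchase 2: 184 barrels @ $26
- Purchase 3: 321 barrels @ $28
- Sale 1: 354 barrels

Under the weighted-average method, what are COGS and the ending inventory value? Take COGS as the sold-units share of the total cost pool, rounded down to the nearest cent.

COGS = $9,235.46; ending inventory = $18,940.54

Sale 1, sell 354: 354/1080 × $28,176.00 → $9,235.46
Ending inventory (cost pool remaining) = $18,940.54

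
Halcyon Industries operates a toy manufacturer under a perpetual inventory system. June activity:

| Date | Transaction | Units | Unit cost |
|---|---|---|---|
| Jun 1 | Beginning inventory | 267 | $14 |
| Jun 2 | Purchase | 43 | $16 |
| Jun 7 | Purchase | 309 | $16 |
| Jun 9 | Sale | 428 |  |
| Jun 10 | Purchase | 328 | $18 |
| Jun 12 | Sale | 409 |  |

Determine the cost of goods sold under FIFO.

Jun 9, 428 sold [FIFO — oldest first]: 267 @ $14 + 43 @ $16 + 118 @ $16 = $6,314
Jun 12, 409 sold [FIFO — oldest first]: 191 @ $16 + 218 @ $18 = $6,980
Total COGS = $6,314 + $6,980 = $13,294
Ending inventory: 110 @ $18 = $1,980

COGS = $13,294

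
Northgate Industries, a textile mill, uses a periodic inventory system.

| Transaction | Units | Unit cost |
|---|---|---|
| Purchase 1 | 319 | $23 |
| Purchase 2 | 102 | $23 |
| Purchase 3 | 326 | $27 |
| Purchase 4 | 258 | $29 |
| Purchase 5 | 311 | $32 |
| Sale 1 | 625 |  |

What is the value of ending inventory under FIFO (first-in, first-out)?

Sale 1 (625) [FIFO — oldest first]: 319 @ $23 + 102 @ $23 + 204 @ $27 = $15,191
Ending inventory: 122 @ $27 + 258 @ $29 + 311 @ $32 = $20,728
Check: goods available $35,919 = COGS $15,191 + ending $20,728

Ending inventory = $20,728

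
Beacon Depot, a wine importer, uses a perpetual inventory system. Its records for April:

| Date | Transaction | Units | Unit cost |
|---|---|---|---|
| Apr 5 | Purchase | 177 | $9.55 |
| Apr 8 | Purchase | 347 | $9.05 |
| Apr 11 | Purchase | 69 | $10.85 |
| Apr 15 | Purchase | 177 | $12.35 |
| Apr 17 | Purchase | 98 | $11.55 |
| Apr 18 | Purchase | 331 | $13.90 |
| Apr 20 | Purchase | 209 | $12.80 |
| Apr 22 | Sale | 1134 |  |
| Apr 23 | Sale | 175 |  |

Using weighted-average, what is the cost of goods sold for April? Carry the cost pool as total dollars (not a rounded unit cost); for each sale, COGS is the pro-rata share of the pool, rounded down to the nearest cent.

After Apr 5: 177 on hand, pool $1,690.35 (≈ $9.5500 each)
After Apr 8: 524 on hand, pool $4,830.70 (≈ $9.2189 each)
After Apr 11: 593 on hand, pool $5,579.35 (≈ $9.4087 each)
After Apr 15: 770 on hand, pool $7,765.30 (≈ $10.0848 each)
After Apr 17: 868 on hand, pool $8,897.20 (≈ $10.2502 each)
After Apr 18: 1199 on hand, pool $13,498.10 (≈ $11.2578 each)
After Apr 20: 1408 on hand, pool $16,173.30 (≈ $11.4867 each)
Apr 22, sell 1134: 1134/1408 × $16,173.30 → $13,025.93
Apr 23, sell 175: 175/274 × $3,147.37 → $2,010.18
Total COGS = $13,025.93 + $2,010.18 = $15,036.11
Ending inventory (cost pool remaining) = $1,137.19

COGS = $15,036.11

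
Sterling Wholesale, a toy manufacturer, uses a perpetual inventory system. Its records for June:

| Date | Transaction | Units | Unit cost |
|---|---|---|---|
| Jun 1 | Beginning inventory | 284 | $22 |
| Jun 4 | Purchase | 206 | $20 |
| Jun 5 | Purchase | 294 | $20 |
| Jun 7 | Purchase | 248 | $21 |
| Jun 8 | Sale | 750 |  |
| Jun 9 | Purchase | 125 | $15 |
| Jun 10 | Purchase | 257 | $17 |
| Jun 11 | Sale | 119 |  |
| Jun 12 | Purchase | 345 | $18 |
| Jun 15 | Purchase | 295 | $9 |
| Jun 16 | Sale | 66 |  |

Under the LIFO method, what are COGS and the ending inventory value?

Jun 8, 750 sold [LIFO — newest first]: 248 @ $21 + 294 @ $20 + 206 @ $20 + 2 @ $22 = $15,252
Jun 11, 119 sold [LIFO — newest first]: 119 @ $17 = $2,023
Jun 16, 66 sold [LIFO — newest first]: 66 @ $9 = $594
Total COGS = $15,252 + $2,023 + $594 = $17,869
Ending inventory: 282 @ $22 + 125 @ $15 + 138 @ $17 + 345 @ $18 + 229 @ $9 = $18,696

COGS = $17,869; ending inventory = $18,696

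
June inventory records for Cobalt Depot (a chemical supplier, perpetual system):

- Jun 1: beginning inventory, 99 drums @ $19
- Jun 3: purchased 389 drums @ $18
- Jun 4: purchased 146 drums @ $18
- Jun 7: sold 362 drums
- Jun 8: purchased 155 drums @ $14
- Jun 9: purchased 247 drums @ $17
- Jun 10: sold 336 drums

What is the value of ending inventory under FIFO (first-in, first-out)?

Ending inventory = $5,473

Jun 7, 362 sold [FIFO — oldest first]: 99 @ $19 + 263 @ $18 = $6,615
Jun 10, 336 sold [FIFO — oldest first]: 126 @ $18 + 146 @ $18 + 64 @ $14 = $5,792
Total COGS = $6,615 + $5,792 = $12,407
Ending inventory: 91 @ $14 + 247 @ $17 = $5,473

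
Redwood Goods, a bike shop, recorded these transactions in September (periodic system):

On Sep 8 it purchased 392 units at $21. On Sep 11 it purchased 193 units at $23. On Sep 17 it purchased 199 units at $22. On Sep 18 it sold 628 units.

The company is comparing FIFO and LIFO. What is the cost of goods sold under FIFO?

COGS = $13,617

FIFO COGS: 392 @ $21 + 193 @ $23 + 43 @ $22 = $13,617
LIFO COGS: 199 @ $22 + 193 @ $23 + 236 @ $21 = $13,773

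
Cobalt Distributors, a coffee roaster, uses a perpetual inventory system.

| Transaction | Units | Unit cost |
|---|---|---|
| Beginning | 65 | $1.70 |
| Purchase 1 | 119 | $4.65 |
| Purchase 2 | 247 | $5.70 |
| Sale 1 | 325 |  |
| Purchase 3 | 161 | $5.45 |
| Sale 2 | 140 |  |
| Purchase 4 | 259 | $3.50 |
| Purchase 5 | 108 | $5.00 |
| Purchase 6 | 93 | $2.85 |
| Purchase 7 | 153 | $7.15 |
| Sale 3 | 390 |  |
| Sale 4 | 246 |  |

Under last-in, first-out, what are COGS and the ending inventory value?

COGS = $5,462.85; ending inventory = $291.85

Sale 1 (325) [LIFO — newest first]: 247 @ $5.70 + 78 @ $4.65 = $1,770.60
Sale 2 (140) [LIFO — newest first]: 140 @ $5.45 = $763.00
Sale 3 (390) [LIFO — newest first]: 153 @ $7.15 + 93 @ $2.85 + 108 @ $5.00 + 36 @ $3.50 = $2,025.00
Sale 4 (246) [LIFO — newest first]: 223 @ $3.50 + 21 @ $5.45 + 2 @ $4.65 = $904.25
Total COGS = $1,770.60 + $763.00 + $2,025.00 + $904.25 = $5,462.85
Ending inventory: 65 @ $1.70 + 39 @ $4.65 = $291.85
Check: goods available $5,754.70 = COGS $5,462.85 + ending $291.85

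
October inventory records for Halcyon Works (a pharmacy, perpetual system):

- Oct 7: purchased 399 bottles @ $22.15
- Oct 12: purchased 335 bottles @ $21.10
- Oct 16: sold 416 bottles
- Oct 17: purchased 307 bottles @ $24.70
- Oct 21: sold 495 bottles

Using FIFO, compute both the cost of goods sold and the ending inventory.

Oct 16, 416 sold [FIFO — oldest first]: 399 @ $22.15 + 17 @ $21.10 = $9,196.55
Oct 21, 495 sold [FIFO — oldest first]: 318 @ $21.10 + 177 @ $24.70 = $11,081.70
Total COGS = $9,196.55 + $11,081.70 = $20,278.25
Ending inventory: 130 @ $24.70 = $3,211.00

COGS = $20,278.25; ending inventory = $3,211.00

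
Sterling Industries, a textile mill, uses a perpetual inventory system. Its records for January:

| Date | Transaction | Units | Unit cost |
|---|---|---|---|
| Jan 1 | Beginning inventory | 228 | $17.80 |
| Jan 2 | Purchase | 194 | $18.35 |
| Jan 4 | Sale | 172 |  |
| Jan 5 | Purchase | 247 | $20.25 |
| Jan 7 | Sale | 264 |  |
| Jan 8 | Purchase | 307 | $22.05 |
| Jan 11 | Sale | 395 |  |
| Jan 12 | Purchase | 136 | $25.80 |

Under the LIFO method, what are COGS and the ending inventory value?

Jan 4, 172 sold [LIFO — newest first]: 172 @ $18.35 = $3,156.20
Jan 7, 264 sold [LIFO — newest first]: 247 @ $20.25 + 17 @ $18.35 = $5,313.70
Jan 11, 395 sold [LIFO — newest first]: 307 @ $22.05 + 5 @ $18.35 + 83 @ $17.80 = $8,338.50
Total COGS = $3,156.20 + $5,313.70 + $8,338.50 = $16,808.40
Ending inventory: 145 @ $17.80 + 136 @ $25.80 = $6,089.80

COGS = $16,808.40; ending inventory = $6,089.80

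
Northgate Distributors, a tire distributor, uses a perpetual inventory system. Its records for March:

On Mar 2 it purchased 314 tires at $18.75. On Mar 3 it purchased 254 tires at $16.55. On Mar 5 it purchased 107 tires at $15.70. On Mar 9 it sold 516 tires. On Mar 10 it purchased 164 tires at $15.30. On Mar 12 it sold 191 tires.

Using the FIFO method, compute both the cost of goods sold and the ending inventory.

Mar 9, 516 sold [FIFO — oldest first]: 314 @ $18.75 + 202 @ $16.55 = $9,230.60
Mar 12, 191 sold [FIFO — oldest first]: 52 @ $16.55 + 107 @ $15.70 + 32 @ $15.30 = $3,030.10
Total COGS = $9,230.60 + $3,030.10 = $12,260.70
Ending inventory: 132 @ $15.30 = $2,019.60
Check: goods available $14,280.30 = COGS $12,260.70 + ending $2,019.60

COGS = $12,260.70; ending inventory = $2,019.60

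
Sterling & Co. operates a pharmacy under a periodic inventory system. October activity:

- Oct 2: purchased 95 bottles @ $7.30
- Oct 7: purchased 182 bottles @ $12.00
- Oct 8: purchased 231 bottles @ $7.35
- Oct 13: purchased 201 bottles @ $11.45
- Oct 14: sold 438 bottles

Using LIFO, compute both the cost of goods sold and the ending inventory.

COGS = $4,071.30; ending inventory = $2,805.50

Oct 14, 438 sold [LIFO — newest first]: 201 @ $11.45 + 231 @ $7.35 + 6 @ $12.00 = $4,071.30
Ending inventory: 95 @ $7.30 + 176 @ $12.00 = $2,805.50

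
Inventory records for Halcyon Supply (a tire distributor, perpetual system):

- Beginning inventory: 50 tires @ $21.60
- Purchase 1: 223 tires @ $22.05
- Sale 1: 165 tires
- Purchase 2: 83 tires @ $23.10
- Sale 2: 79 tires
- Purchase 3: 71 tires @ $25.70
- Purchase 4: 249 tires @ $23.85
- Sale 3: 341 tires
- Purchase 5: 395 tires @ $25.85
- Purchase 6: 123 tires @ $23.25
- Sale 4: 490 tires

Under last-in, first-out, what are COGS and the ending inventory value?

Sale 1 (165) [LIFO — newest first]: 165 @ $22.05 = $3,638.25
Sale 2 (79) [LIFO — newest first]: 79 @ $23.10 = $1,824.90
Sale 3 (341) [LIFO — newest first]: 249 @ $23.85 + 71 @ $25.70 + 4 @ $23.10 + 17 @ $22.05 = $8,230.60
Sale 4 (490) [LIFO — newest first]: 123 @ $23.25 + 367 @ $25.85 = $12,346.70
Total COGS = $3,638.25 + $1,824.90 + $8,230.60 + $12,346.70 = $26,040.45
Ending inventory: 50 @ $21.60 + 41 @ $22.05 + 28 @ $25.85 = $2,707.85
Check: goods available $28,748.30 = COGS $26,040.45 + ending $2,707.85

COGS = $26,040.45; ending inventory = $2,707.85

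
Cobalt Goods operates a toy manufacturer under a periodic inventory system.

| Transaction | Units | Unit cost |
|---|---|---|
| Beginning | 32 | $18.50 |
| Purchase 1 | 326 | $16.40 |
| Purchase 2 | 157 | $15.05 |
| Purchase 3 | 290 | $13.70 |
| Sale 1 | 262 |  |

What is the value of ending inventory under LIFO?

Ending inventory = $8,684.85

Sale 1 (262) [LIFO — newest first]: 262 @ $13.70 = $3,589.40
Ending inventory: 32 @ $18.50 + 326 @ $16.40 + 157 @ $15.05 + 28 @ $13.70 = $8,684.85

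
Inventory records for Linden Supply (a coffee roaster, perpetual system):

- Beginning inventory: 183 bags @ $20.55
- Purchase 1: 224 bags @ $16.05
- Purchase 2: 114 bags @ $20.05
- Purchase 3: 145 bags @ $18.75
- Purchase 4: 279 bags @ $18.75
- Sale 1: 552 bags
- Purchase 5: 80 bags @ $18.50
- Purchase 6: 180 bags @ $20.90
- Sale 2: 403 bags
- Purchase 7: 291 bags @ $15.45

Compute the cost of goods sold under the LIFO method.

COGS = $17,997.55

Sale 1 (552) [LIFO — newest first]: 279 @ $18.75 + 145 @ $18.75 + 114 @ $20.05 + 14 @ $16.05 = $10,460.40
Sale 2 (403) [LIFO — newest first]: 180 @ $20.90 + 80 @ $18.50 + 143 @ $16.05 = $7,537.15
Total COGS = $10,460.40 + $7,537.15 = $17,997.55
Ending inventory: 183 @ $20.55 + 67 @ $16.05 + 291 @ $15.45 = $9,331.95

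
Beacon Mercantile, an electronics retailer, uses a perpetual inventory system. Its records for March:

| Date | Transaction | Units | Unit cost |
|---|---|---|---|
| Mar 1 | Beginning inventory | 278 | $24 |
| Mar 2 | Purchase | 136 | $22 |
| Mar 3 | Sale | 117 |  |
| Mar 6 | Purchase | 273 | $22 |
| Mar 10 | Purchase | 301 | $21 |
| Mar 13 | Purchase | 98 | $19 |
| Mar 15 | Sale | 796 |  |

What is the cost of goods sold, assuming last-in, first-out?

Mar 3, 117 sold [LIFO — newest first]: 117 @ $22 = $2,574
Mar 15, 796 sold [LIFO — newest first]: 98 @ $19 + 301 @ $21 + 273 @ $22 + 19 @ $22 + 105 @ $24 = $17,127
Total COGS = $2,574 + $17,127 = $19,701
Ending inventory: 173 @ $24 = $4,152
Check: goods available $23,853 = COGS $19,701 + ending $4,152

COGS = $19,701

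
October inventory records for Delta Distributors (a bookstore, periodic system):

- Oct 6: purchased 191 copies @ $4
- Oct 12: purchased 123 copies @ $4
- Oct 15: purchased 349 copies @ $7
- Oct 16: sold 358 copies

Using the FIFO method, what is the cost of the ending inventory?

Ending inventory = $2,135

Oct 16, 358 sold [FIFO — oldest first]: 191 @ $4 + 123 @ $4 + 44 @ $7 = $1,564
Ending inventory: 305 @ $7 = $2,135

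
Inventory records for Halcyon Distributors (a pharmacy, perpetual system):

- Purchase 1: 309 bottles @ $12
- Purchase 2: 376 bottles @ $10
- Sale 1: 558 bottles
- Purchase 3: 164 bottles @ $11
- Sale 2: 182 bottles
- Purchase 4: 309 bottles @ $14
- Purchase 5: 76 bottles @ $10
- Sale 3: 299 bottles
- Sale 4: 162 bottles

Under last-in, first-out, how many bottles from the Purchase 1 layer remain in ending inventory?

Sale 1 (558) [LIFO — newest first]: 376 @ $10 + 182 @ $12 = $5,944
Sale 2 (182) [LIFO — newest first]: 164 @ $11 + 18 @ $12 = $2,020
Sale 3 (299) [LIFO — newest first]: 76 @ $10 + 223 @ $14 = $3,882
Sale 4 (162) [LIFO — newest first]: 86 @ $14 + 76 @ $12 = $2,116
Total COGS = $5,944 + $2,020 + $3,882 + $2,116 = $13,962
Ending inventory: 33 @ $12 = $396

33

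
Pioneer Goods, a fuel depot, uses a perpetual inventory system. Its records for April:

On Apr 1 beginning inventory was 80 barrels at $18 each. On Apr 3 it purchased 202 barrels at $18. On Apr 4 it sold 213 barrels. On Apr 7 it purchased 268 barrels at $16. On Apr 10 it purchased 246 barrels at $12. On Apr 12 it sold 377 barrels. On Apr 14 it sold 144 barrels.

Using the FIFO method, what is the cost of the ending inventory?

Ending inventory = $744

Apr 4, 213 sold [FIFO — oldest first]: 80 @ $18 + 133 @ $18 = $3,834
Apr 12, 377 sold [FIFO — oldest first]: 69 @ $18 + 268 @ $16 + 40 @ $12 = $6,010
Apr 14, 144 sold [FIFO — oldest first]: 144 @ $12 = $1,728
Total COGS = $3,834 + $6,010 + $1,728 = $11,572
Ending inventory: 62 @ $12 = $744
Check: goods available $12,316 = COGS $11,572 + ending $744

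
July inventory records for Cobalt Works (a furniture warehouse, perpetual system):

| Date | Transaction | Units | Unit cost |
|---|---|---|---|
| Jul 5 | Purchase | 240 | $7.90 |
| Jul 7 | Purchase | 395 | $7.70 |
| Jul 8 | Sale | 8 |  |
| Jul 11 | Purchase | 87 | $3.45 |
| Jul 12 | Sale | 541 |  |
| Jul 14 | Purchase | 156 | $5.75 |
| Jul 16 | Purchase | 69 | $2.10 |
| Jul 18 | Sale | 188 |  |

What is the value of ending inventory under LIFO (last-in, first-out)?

Ending inventory = $1,579.45

Jul 8, 8 sold [LIFO — newest first]: 8 @ $7.70 = $61.60
Jul 12, 541 sold [LIFO — newest first]: 87 @ $3.45 + 387 @ $7.70 + 67 @ $7.90 = $3,809.35
Jul 18, 188 sold [LIFO — newest first]: 69 @ $2.10 + 119 @ $5.75 = $829.15
Total COGS = $61.60 + $3,809.35 + $829.15 = $4,700.10
Ending inventory: 173 @ $7.90 + 37 @ $5.75 = $1,579.45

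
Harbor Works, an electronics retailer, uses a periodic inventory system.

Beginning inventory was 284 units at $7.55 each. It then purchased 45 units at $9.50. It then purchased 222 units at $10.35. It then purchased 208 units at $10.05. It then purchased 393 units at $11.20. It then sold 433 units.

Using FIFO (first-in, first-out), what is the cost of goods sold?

Sale 1 (433) [FIFO — oldest first]: 284 @ $7.55 + 45 @ $9.50 + 104 @ $10.35 = $3,648.10
Ending inventory: 118 @ $10.35 + 208 @ $10.05 + 393 @ $11.20 = $7,713.30

COGS = $3,648.10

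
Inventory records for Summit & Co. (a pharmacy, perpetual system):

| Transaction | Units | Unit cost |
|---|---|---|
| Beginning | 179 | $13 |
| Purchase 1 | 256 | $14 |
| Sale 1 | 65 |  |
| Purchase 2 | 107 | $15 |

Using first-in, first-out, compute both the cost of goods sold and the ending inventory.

Sale 1 (65) [FIFO — oldest first]: 65 @ $13 = $845
Ending inventory: 114 @ $13 + 256 @ $14 + 107 @ $15 = $6,671

COGS = $845; ending inventory = $6,671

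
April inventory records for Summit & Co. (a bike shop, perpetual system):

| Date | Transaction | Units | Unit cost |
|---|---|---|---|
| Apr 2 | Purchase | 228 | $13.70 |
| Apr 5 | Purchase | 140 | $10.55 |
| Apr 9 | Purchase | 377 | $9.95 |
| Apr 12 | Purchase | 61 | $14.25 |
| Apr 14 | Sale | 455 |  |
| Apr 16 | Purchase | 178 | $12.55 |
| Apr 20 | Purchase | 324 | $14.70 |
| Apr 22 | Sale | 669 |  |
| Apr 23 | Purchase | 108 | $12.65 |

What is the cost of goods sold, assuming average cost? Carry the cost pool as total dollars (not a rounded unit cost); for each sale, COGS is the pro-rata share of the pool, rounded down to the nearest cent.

COGS = $13,842.24

After Apr 2: 228 on hand, pool $3,123.60 (≈ $13.7000 each)
After Apr 5: 368 on hand, pool $4,600.60 (≈ $12.5016 each)
After Apr 9: 745 on hand, pool $8,351.75 (≈ $11.2104 each)
After Apr 12: 806 on hand, pool $9,221.00 (≈ $11.4404 each)
Apr 14, sell 455: 455/806 × $9,221.00 → $5,205.40
After Apr 16: 529 on hand, pool $6,249.50 (≈ $11.8138 each)
After Apr 20: 853 on hand, pool $11,012.30 (≈ $12.9101 each)
Apr 22, sell 669: 669/853 × $11,012.30 → $8,636.84
After Apr 23: 292 on hand, pool $3,741.66 (≈ $12.8139 each)
Total COGS = $5,205.40 + $8,636.84 = $13,842.24
Ending inventory (cost pool remaining) = $3,741.66
Check: goods available $17,583.90 = COGS $13,842.24 + ending $3,741.66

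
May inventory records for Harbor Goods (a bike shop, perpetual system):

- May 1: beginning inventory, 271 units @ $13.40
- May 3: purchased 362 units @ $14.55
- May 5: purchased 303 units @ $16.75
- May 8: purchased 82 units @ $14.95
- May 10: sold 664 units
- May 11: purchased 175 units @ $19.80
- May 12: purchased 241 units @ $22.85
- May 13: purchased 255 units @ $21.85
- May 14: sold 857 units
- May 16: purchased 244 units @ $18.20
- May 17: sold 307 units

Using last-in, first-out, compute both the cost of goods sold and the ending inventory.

May 10, 664 sold [LIFO — newest first]: 82 @ $14.95 + 303 @ $16.75 + 279 @ $14.55 = $10,360.60
May 14, 857 sold [LIFO — newest first]: 255 @ $21.85 + 241 @ $22.85 + 175 @ $19.80 + 83 @ $14.55 + 103 @ $13.40 = $17,131.45
May 17, 307 sold [LIFO — newest first]: 244 @ $18.20 + 63 @ $13.40 = $5,285.00
Total COGS = $10,360.60 + $17,131.45 + $5,285.00 = $32,777.05
Ending inventory: 105 @ $13.40 = $1,407.00
Check: goods available $34,184.05 = COGS $32,777.05 + ending $1,407.00

COGS = $32,777.05; ending inventory = $1,407.00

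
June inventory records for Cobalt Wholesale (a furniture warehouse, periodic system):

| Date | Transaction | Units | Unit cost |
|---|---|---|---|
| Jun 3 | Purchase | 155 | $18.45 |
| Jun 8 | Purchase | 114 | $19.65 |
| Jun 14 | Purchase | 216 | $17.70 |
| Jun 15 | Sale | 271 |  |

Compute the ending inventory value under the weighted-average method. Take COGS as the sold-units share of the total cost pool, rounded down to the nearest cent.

Jun 15, sell 271: 271/485 × $8,923.05 → $4,985.86
Ending inventory (cost pool remaining) = $3,937.19

Ending inventory = $3,937.19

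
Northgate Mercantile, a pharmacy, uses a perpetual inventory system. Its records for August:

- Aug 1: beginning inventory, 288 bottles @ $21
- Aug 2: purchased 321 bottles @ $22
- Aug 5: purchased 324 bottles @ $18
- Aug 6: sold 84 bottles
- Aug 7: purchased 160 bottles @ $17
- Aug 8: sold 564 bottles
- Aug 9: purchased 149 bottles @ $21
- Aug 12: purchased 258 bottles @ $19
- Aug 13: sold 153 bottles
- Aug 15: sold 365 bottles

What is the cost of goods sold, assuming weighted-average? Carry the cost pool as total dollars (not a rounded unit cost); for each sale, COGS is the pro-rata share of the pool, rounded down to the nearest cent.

COGS = $23,094.34

After Aug 1: 288 on hand, pool $6,048.00 (≈ $21.0000 each)
After Aug 2: 609 on hand, pool $13,110.00 (≈ $21.5271 each)
After Aug 5: 933 on hand, pool $18,942.00 (≈ $20.3023 each)
Aug 6, sell 84: 84/933 × $18,942.00 → $1,705.38
After Aug 7: 1009 on hand, pool $19,956.62 (≈ $19.7786 each)
Aug 8, sell 564: 564/1009 × $19,956.62 → $11,155.13
After Aug 9: 594 on hand, pool $11,930.49 (≈ $20.0850 each)
After Aug 12: 852 on hand, pool $16,832.49 (≈ $19.7564 each)
Aug 13, sell 153: 153/852 × $16,832.49 → $3,022.73
Aug 15, sell 365: 365/699 × $13,809.76 → $7,211.10
Total COGS = $1,705.38 + $11,155.13 + $3,022.73 + $7,211.10 = $23,094.34
Ending inventory (cost pool remaining) = $6,598.66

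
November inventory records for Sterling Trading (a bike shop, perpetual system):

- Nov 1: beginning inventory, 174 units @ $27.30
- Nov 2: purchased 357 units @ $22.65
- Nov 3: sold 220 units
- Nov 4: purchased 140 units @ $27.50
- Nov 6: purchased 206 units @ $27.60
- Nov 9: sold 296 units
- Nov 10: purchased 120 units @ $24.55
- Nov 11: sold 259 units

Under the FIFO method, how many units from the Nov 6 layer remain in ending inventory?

Nov 3, 220 sold [FIFO — oldest first]: 174 @ $27.30 + 46 @ $22.65 = $5,792.10
Nov 9, 296 sold [FIFO — oldest first]: 296 @ $22.65 = $6,704.40
Nov 11, 259 sold [FIFO — oldest first]: 15 @ $22.65 + 140 @ $27.50 + 104 @ $27.60 = $7,060.15
Total COGS = $5,792.10 + $6,704.40 + $7,060.15 = $19,556.65
Ending inventory: 102 @ $27.60 + 120 @ $24.55 = $5,761.20

102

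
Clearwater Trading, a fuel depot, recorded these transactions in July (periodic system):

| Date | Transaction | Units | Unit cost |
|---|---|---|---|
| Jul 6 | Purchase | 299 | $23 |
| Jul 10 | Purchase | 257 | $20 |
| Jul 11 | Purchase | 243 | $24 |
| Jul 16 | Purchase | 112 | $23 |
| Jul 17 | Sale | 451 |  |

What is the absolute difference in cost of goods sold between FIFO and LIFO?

FIFO COGS: 299 @ $23 + 152 @ $20 = $9,917
LIFO COGS: 112 @ $23 + 243 @ $24 + 96 @ $20 = $10,328
Difference = |$9,917 − $10,328| = $411

$411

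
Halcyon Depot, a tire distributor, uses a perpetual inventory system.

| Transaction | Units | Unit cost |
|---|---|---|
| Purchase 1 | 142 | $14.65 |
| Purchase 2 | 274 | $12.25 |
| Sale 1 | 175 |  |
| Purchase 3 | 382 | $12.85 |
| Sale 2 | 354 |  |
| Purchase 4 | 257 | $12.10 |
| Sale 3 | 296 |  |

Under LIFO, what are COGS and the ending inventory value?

COGS = $10,296.90; ending inventory = $3,158.30

Sale 1 (175) [LIFO — newest first]: 175 @ $12.25 = $2,143.75
Sale 2 (354) [LIFO — newest first]: 354 @ $12.85 = $4,548.90
Sale 3 (296) [LIFO — newest first]: 257 @ $12.10 + 28 @ $12.85 + 11 @ $12.25 = $3,604.25
Total COGS = $2,143.75 + $4,548.90 + $3,604.25 = $10,296.90
Ending inventory: 142 @ $14.65 + 88 @ $12.25 = $3,158.30
Check: goods available $13,455.20 = COGS $10,296.90 + ending $3,158.30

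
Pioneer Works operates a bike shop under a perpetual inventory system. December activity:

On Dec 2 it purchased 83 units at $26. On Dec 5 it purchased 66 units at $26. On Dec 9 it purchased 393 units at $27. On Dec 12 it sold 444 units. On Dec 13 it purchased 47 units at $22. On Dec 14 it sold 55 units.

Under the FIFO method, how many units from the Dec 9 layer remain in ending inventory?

43

Dec 12, 444 sold [FIFO — oldest first]: 83 @ $26 + 66 @ $26 + 295 @ $27 = $11,839
Dec 14, 55 sold [FIFO — oldest first]: 55 @ $27 = $1,485
Total COGS = $11,839 + $1,485 = $13,324
Ending inventory: 43 @ $27 + 47 @ $22 = $2,195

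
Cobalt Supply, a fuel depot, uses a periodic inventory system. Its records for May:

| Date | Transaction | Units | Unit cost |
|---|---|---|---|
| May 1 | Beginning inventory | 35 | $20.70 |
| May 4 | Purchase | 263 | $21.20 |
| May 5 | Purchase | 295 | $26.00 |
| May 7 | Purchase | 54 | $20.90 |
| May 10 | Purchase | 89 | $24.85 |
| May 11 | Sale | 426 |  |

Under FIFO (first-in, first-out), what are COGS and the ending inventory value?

COGS = $9,628.10; ending inventory = $7,682.25

May 11, 426 sold [FIFO — oldest first]: 35 @ $20.70 + 263 @ $21.20 + 128 @ $26.00 = $9,628.10
Ending inventory: 167 @ $26.00 + 54 @ $20.90 + 89 @ $24.85 = $7,682.25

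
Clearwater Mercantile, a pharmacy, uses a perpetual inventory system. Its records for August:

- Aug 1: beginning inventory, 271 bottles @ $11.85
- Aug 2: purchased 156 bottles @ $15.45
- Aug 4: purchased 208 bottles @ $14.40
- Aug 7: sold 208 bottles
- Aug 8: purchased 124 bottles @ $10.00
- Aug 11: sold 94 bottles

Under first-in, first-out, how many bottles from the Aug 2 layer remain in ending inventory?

125

Aug 7, 208 sold [FIFO — oldest first]: 208 @ $11.85 = $2,464.80
Aug 11, 94 sold [FIFO — oldest first]: 63 @ $11.85 + 31 @ $15.45 = $1,225.50
Total COGS = $2,464.80 + $1,225.50 = $3,690.30
Ending inventory: 125 @ $15.45 + 208 @ $14.40 + 124 @ $10.00 = $6,166.45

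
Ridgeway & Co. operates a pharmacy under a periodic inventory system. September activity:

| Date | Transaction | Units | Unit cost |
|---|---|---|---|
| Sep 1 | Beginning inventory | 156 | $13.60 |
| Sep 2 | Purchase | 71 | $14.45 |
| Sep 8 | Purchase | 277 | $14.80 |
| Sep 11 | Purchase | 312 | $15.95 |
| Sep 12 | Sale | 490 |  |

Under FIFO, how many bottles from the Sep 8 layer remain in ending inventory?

14

Sep 12, 490 sold [FIFO — oldest first]: 156 @ $13.60 + 71 @ $14.45 + 263 @ $14.80 = $7,039.95
Ending inventory: 14 @ $14.80 + 312 @ $15.95 = $5,183.60
Check: goods available $12,223.55 = COGS $7,039.95 + ending $5,183.60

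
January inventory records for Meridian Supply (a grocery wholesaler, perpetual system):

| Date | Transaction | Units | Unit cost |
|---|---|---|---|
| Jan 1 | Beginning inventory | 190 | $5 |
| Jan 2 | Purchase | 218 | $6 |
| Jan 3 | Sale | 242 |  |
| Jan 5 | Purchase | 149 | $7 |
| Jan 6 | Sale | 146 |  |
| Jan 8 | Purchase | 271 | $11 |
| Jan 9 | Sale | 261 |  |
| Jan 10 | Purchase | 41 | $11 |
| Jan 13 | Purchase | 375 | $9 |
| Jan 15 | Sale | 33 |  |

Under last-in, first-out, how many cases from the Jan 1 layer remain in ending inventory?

166

Jan 3, 242 sold [LIFO — newest first]: 218 @ $6 + 24 @ $5 = $1,428
Jan 6, 146 sold [LIFO — newest first]: 146 @ $7 = $1,022
Jan 9, 261 sold [LIFO — newest first]: 261 @ $11 = $2,871
Jan 15, 33 sold [LIFO — newest first]: 33 @ $9 = $297
Total COGS = $1,428 + $1,022 + $2,871 + $297 = $5,618
Ending inventory: 166 @ $5 + 3 @ $7 + 10 @ $11 + 41 @ $11 + 342 @ $9 = $4,490
Check: goods available $10,108 = COGS $5,618 + ending $4,490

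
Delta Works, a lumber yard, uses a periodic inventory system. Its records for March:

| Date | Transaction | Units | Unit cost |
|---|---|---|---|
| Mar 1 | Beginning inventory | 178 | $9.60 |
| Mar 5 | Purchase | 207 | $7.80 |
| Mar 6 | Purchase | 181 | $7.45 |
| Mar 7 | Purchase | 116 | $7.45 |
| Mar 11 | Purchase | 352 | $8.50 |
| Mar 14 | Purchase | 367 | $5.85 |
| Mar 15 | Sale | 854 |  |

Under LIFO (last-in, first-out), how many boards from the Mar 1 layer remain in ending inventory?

Mar 15, 854 sold [LIFO — newest first]: 367 @ $5.85 + 352 @ $8.50 + 116 @ $7.45 + 19 @ $7.45 = $6,144.70
Ending inventory: 178 @ $9.60 + 207 @ $7.80 + 162 @ $7.45 = $4,530.30
Check: goods available $10,675.00 = COGS $6,144.70 + ending $4,530.30

178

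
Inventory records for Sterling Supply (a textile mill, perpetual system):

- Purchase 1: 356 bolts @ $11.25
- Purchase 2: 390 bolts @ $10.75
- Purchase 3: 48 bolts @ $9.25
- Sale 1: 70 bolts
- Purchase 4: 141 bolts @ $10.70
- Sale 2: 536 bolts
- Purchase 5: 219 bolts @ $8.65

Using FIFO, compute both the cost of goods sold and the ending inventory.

COGS = $6,692.50; ending inventory = $5,352.05

Sale 1 (70) [FIFO — oldest first]: 70 @ $11.25 = $787.50
Sale 2 (536) [FIFO — oldest first]: 286 @ $11.25 + 250 @ $10.75 = $5,905.00
Total COGS = $787.50 + $5,905.00 = $6,692.50
Ending inventory: 140 @ $10.75 + 48 @ $9.25 + 141 @ $10.70 + 219 @ $8.65 = $5,352.05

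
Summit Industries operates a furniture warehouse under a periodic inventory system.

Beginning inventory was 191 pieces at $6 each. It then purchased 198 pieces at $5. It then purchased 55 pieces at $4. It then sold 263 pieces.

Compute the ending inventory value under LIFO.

Sale 1 (263) [LIFO — newest first]: 55 @ $4 + 198 @ $5 + 10 @ $6 = $1,270
Ending inventory: 181 @ $6 = $1,086
Check: goods available $2,356 = COGS $1,270 + ending $1,086

Ending inventory = $1,086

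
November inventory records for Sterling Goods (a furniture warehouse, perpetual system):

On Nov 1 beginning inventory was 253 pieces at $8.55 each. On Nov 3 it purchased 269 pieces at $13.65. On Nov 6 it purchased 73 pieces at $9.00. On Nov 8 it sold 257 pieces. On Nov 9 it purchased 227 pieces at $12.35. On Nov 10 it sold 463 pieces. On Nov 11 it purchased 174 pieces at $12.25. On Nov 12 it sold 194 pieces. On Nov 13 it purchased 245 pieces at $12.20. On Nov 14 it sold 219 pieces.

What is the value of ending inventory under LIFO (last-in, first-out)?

Ending inventory = $1,018.30

Nov 8, 257 sold [LIFO — newest first]: 73 @ $9.00 + 184 @ $13.65 = $3,168.60
Nov 10, 463 sold [LIFO — newest first]: 227 @ $12.35 + 85 @ $13.65 + 151 @ $8.55 = $5,254.75
Nov 12, 194 sold [LIFO — newest first]: 174 @ $12.25 + 20 @ $8.55 = $2,302.50
Nov 14, 219 sold [LIFO — newest first]: 219 @ $12.20 = $2,671.80
Total COGS = $3,168.60 + $5,254.75 + $2,302.50 + $2,671.80 = $13,397.65
Ending inventory: 82 @ $8.55 + 26 @ $12.20 = $1,018.30
Check: goods available $14,415.95 = COGS $13,397.65 + ending $1,018.30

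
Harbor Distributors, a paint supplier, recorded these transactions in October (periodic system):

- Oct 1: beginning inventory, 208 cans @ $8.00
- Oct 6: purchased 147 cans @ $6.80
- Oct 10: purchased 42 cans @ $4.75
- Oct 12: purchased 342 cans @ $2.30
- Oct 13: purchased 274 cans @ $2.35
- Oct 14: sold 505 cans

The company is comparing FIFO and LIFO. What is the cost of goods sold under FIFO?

FIFO COGS: 208 @ $8.00 + 147 @ $6.80 + 42 @ $4.75 + 108 @ $2.30 = $3,111.50
LIFO COGS: 274 @ $2.35 + 231 @ $2.30 = $1,175.20

COGS = $3,111.50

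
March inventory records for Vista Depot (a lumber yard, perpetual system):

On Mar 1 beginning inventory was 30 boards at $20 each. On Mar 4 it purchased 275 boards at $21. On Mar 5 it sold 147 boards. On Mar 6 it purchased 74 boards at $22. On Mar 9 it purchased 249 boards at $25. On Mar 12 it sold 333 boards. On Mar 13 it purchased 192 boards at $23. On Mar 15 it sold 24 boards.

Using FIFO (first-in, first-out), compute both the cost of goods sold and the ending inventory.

Mar 5, 147 sold [FIFO — oldest first]: 30 @ $20 + 117 @ $21 = $3,057
Mar 12, 333 sold [FIFO — oldest first]: 158 @ $21 + 74 @ $22 + 101 @ $25 = $7,471
Mar 15, 24 sold [FIFO — oldest first]: 24 @ $25 = $600
Total COGS = $3,057 + $7,471 + $600 = $11,128
Ending inventory: 124 @ $25 + 192 @ $23 = $7,516
Check: goods available $18,644 = COGS $11,128 + ending $7,516

COGS = $11,128; ending inventory = $7,516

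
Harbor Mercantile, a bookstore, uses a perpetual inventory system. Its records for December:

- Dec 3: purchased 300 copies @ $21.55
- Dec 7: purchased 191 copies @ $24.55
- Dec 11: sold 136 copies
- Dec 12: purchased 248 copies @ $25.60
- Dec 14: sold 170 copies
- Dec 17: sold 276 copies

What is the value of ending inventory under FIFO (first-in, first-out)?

Ending inventory = $4,019.20

Dec 11, 136 sold [FIFO — oldest first]: 136 @ $21.55 = $2,930.80
Dec 14, 170 sold [FIFO — oldest first]: 164 @ $21.55 + 6 @ $24.55 = $3,681.50
Dec 17, 276 sold [FIFO — oldest first]: 185 @ $24.55 + 91 @ $25.60 = $6,871.35
Total COGS = $2,930.80 + $3,681.50 + $6,871.35 = $13,483.65
Ending inventory: 157 @ $25.60 = $4,019.20
Check: goods available $17,502.85 = COGS $13,483.65 + ending $4,019.20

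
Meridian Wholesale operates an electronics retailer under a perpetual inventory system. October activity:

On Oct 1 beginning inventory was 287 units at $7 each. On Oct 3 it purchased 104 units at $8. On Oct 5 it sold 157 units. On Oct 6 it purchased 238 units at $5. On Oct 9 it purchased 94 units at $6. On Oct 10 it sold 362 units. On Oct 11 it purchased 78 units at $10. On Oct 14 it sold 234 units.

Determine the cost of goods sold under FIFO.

Oct 5, 157 sold [FIFO — oldest first]: 157 @ $7 = $1,099
Oct 10, 362 sold [FIFO — oldest first]: 130 @ $7 + 104 @ $8 + 128 @ $5 = $2,382
Oct 14, 234 sold [FIFO — oldest first]: 110 @ $5 + 94 @ $6 + 30 @ $10 = $1,414
Total COGS = $1,099 + $2,382 + $1,414 = $4,895
Ending inventory: 48 @ $10 = $480

COGS = $4,895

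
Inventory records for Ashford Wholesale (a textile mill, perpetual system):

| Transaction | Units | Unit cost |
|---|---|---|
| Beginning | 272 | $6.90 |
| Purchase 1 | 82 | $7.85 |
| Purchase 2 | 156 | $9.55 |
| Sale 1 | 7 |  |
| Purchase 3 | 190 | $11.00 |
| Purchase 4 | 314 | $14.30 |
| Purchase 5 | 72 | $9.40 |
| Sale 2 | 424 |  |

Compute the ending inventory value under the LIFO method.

Ending inventory = $5,615.45

Sale 1 (7) [LIFO — newest first]: 7 @ $9.55 = $66.85
Sale 2 (424) [LIFO — newest first]: 72 @ $9.40 + 314 @ $14.30 + 38 @ $11.00 = $5,585.00
Total COGS = $66.85 + $5,585.00 = $5,651.85
Ending inventory: 272 @ $6.90 + 82 @ $7.85 + 149 @ $9.55 + 152 @ $11.00 = $5,615.45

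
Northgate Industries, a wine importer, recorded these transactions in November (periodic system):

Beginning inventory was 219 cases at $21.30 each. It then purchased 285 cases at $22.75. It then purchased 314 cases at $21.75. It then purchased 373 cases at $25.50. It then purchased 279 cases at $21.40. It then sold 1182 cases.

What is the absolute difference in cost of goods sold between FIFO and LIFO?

$34.35

FIFO COGS: 219 @ $21.30 + 285 @ $22.75 + 314 @ $21.75 + 364 @ $25.50 = $27,259.95
LIFO COGS: 279 @ $21.40 + 373 @ $25.50 + 314 @ $21.75 + 216 @ $22.75 = $27,225.60
Difference = |$27,259.95 − $27,225.60| = $34.35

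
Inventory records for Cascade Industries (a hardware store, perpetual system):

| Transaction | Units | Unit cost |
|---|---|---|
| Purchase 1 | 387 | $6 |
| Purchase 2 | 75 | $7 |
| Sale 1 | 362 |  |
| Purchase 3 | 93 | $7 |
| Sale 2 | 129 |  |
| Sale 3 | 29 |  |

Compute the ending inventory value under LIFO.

Ending inventory = $210

Sale 1 (362) [LIFO — newest first]: 75 @ $7 + 287 @ $6 = $2,247
Sale 2 (129) [LIFO — newest first]: 93 @ $7 + 36 @ $6 = $867
Sale 3 (29) [LIFO — newest first]: 29 @ $6 = $174
Total COGS = $2,247 + $867 + $174 = $3,288
Ending inventory: 35 @ $6 = $210
Check: goods available $3,498 = COGS $3,288 + ending $210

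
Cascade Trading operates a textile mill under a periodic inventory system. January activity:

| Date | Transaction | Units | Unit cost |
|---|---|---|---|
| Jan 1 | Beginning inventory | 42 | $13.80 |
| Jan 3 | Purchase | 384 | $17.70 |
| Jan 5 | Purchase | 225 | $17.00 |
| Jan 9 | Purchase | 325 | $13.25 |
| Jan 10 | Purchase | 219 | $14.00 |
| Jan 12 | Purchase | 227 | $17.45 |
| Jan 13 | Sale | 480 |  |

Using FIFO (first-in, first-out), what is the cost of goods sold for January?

COGS = $8,294.40

Jan 13, 480 sold [FIFO — oldest first]: 42 @ $13.80 + 384 @ $17.70 + 54 @ $17.00 = $8,294.40
Ending inventory: 171 @ $17.00 + 325 @ $13.25 + 219 @ $14.00 + 227 @ $17.45 = $14,240.40
Check: goods available $22,534.80 = COGS $8,294.40 + ending $14,240.40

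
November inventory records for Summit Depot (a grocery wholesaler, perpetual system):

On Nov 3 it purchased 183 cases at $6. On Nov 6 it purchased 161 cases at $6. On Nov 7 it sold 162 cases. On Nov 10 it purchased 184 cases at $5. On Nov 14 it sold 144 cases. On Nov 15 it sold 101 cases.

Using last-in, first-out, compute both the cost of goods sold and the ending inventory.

COGS = $2,258; ending inventory = $726

Nov 7, 162 sold [LIFO — newest first]: 161 @ $6 + 1 @ $6 = $972
Nov 14, 144 sold [LIFO — newest first]: 144 @ $5 = $720
Nov 15, 101 sold [LIFO — newest first]: 40 @ $5 + 61 @ $6 = $566
Total COGS = $972 + $720 + $566 = $2,258
Ending inventory: 121 @ $6 = $726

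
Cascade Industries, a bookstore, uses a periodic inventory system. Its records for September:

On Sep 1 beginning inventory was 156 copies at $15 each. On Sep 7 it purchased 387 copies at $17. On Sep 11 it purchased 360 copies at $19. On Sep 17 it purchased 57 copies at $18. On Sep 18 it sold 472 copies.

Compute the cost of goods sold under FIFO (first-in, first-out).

COGS = $7,712

Sep 18, 472 sold [FIFO — oldest first]: 156 @ $15 + 316 @ $17 = $7,712
Ending inventory: 71 @ $17 + 360 @ $19 + 57 @ $18 = $9,073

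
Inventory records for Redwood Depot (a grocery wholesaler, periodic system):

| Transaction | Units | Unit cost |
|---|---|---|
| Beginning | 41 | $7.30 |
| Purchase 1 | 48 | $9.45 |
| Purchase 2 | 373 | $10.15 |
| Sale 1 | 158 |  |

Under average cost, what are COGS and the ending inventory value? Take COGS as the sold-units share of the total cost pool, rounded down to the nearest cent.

COGS = $1,552.24; ending inventory = $2,986.61

Sale 1, sell 158: 158/462 × $4,538.85 → $1,552.24
Ending inventory (cost pool remaining) = $2,986.61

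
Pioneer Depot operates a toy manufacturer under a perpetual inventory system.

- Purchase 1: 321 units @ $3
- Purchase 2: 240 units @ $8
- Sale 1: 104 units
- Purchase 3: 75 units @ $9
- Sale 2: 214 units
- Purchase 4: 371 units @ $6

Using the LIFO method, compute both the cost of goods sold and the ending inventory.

COGS = $2,604; ending inventory = $3,180

Sale 1 (104) [LIFO — newest first]: 104 @ $8 = $832
Sale 2 (214) [LIFO — newest first]: 75 @ $9 + 136 @ $8 + 3 @ $3 = $1,772
Total COGS = $832 + $1,772 = $2,604
Ending inventory: 318 @ $3 + 371 @ $6 = $3,180
Check: goods available $5,784 = COGS $2,604 + ending $3,180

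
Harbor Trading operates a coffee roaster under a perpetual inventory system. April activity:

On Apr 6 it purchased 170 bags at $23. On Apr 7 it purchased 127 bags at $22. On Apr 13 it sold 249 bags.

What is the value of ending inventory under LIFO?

Apr 13, 249 sold [LIFO — newest first]: 127 @ $22 + 122 @ $23 = $5,600
Ending inventory: 48 @ $23 = $1,104
Check: goods available $6,704 = COGS $5,600 + ending $1,104

Ending inventory = $1,104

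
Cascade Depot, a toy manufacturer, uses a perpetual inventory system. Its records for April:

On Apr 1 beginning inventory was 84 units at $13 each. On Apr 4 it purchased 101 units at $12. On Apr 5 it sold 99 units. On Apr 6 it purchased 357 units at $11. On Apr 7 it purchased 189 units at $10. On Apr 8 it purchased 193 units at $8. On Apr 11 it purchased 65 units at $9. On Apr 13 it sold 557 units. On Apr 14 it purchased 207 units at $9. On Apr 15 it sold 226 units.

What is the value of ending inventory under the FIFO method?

Apr 5, 99 sold [FIFO — oldest first]: 84 @ $13 + 15 @ $12 = $1,272
Apr 13, 557 sold [FIFO — oldest first]: 86 @ $12 + 357 @ $11 + 114 @ $10 = $6,099
Apr 15, 226 sold [FIFO — oldest first]: 75 @ $10 + 151 @ $8 = $1,958
Total COGS = $1,272 + $6,099 + $1,958 = $9,329
Ending inventory: 42 @ $8 + 65 @ $9 + 207 @ $9 = $2,784

Ending inventory = $2,784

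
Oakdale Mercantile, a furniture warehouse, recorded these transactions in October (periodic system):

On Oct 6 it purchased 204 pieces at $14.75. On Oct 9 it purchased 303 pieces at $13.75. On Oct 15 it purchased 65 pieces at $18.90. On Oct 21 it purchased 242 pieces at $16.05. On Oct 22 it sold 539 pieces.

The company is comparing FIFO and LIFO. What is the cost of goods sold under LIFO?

FIFO COGS: 204 @ $14.75 + 303 @ $13.75 + 32 @ $18.90 = $7,780.05
LIFO COGS: 242 @ $16.05 + 65 @ $18.90 + 232 @ $13.75 = $8,302.60

COGS = $8,302.60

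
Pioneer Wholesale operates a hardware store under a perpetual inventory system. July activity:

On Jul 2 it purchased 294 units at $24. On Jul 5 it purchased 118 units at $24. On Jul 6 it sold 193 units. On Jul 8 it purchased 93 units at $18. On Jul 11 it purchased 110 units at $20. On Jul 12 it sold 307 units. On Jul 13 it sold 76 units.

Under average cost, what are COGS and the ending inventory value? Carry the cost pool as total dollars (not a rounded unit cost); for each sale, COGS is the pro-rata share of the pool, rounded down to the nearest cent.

After Jul 2: 294 on hand, pool $7,056.00 (≈ $24.0000 each)
After Jul 5: 412 on hand, pool $9,888.00 (≈ $24.0000 each)
Jul 6, sell 193: 193/412 × $9,888.00 → $4,632.00
After Jul 8: 312 on hand, pool $6,930.00 (≈ $22.2115 each)
After Jul 11: 422 on hand, pool $9,130.00 (≈ $21.6351 each)
Jul 12, sell 307: 307/422 × $9,130.00 → $6,641.96
Jul 13, sell 76: 76/115 × $2,488.04 → $1,644.26
Total COGS = $4,632.00 + $6,641.96 + $1,644.26 = $12,918.22
Ending inventory (cost pool remaining) = $843.78

COGS = $12,918.22; ending inventory = $843.78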